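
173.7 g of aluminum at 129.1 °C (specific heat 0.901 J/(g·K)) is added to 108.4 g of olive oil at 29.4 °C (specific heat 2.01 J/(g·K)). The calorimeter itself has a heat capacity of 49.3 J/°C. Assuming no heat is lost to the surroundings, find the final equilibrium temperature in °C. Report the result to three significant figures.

T_f = 66.2 °C

Heat lost by aluminum = heat gained by olive oil + calorimeter.
(173.7)(0.901)(129.1 − T) = [(108.4)(2.01) + 49.3](T − 29.4)
156.5037 (129.1 − T) = 267.184 (T − 29.4)
20205 − 156.5037 T = 267.184 T − 7855.2
28060.2 = 423.6877 T
T = 66.23 °C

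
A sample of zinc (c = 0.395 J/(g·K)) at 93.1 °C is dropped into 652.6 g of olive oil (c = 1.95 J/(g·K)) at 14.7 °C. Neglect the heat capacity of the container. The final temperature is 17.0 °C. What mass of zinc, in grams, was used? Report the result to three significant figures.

m = 97.4 g

q_gained = (652.6 × 1.95) × (17.0 − 14.7) = 2927 J
q_lost = m × 0.395 × (93.1 − 17.0) = 30.0595 m
m = 2927 / 30.0595 = 97.4 g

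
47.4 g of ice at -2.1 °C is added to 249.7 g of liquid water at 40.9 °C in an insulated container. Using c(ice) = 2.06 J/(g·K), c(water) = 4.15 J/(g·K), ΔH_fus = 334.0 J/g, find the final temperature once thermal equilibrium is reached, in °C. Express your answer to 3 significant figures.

Heat to bring ice to 0 °C and melt it: q₁ = 47.4×2.06×2.1 + 47.4×334.0 = 16037 J
Heat the water can supply cooling to 0 °C: 249.7×4.15×40.9 = 42382.8 J > q₁, so all ice melts.
Energy balance: 249.7×4.15×(40.9 − T) = 16037 + 47.4×4.15×(T − 0)
1036.255(40.9 − T) = 16037 + 196.71 T
42382.8 − 16037 = 1232.965 T
T = 26345.8 / 1232.965 = 21.37 °C

T_f = 21.4 °C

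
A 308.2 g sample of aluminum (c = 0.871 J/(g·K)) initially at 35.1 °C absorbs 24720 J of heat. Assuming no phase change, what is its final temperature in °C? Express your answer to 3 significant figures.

ΔT = q / (m c) = 24720 / (308.2 × 0.871) = 92.09 °C
T_f = 35.1 + 92.09 = 127.19 °C

T_f = 127 °C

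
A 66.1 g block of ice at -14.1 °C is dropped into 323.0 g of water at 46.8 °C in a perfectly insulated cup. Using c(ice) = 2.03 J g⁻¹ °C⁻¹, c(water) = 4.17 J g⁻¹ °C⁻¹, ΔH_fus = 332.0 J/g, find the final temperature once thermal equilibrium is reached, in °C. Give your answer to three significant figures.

T_f = 24.2 °C

Heat to bring ice to 0 °C and melt it: q₁ = 66.1×2.03×14.1 + 66.1×332.0 = 23837 J
Heat the water can supply cooling to 0 °C: 323.0×4.17×46.8 = 63035.4 J > q₁, so all ice melts.
Energy balance: 323.0×4.17×(46.8 − T) = 23837 + 66.1×4.17×(T − 0)
1346.91(46.8 − T) = 23837 + 275.637 T
63035.4 − 23837 = 1622.547 T
T = 39198.4 / 1622.547 = 24.16 °C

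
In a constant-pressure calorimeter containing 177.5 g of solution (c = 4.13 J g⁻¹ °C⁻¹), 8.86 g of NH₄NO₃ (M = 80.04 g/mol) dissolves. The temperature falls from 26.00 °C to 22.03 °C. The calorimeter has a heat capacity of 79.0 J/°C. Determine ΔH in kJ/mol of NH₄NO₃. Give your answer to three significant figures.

|ΔT| = |22.03 − 26.00| = 3.97 °C
|q_surr| = (177.5 × 4.13 + 79.0) × 3.97 = 812.075 × 3.97 = 3224 J
n(NH₄NO₃) = 8.86 / 80.04 = 0.1107 mol
Temperature fell, so q_rxn = +|q_surr| = 3.224 kJ
ΔH = q_rxn / n = 29.12 kJ/mol

ΔH = 29.1 kJ/mol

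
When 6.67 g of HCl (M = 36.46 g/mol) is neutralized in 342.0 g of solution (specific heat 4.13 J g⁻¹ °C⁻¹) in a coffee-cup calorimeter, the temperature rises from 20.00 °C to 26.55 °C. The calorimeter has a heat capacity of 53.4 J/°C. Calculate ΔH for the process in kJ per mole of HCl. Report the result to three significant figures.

|ΔT| = |26.55 − 20.00| = 6.55 °C
|q_surr| = (342.0 × 4.13 + 53.4) × 6.55 = 1465.86 × 6.55 = 9601 J
n(HCl) = 6.67 / 36.46 = 0.1829 mol
Temperature rose, so q_rxn = −|q_surr| = -9.601 kJ
ΔH = q_rxn / n = -52.49 kJ/mol

ΔH = -52.5 kJ/mol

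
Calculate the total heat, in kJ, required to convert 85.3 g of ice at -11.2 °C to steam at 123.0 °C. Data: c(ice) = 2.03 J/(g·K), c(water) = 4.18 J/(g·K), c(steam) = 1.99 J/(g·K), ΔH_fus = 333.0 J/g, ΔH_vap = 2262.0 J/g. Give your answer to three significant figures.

q1 (heat ice -11.2→0.0 °C): 85.3 × 2.03 × 11.2 = 1939 J
q2 (melt at 0 °C): 85.3 × 333.0 = 28405 J
q3 (heat water 0.0→100.0 °C): 85.3 × 4.18 × 100.0 = 35655 J
q4 (vaporize at 100 °C): 85.3 × 2262.0 = 192949 J
q5 (heat steam 100.0→123.0 °C): 85.3 × 1.99 × 23.0 = 3904 J
Total: 1939 + 28405 + 35655 + 192949 + 3904 = 262852 J = 263 kJ

q = 263 kJ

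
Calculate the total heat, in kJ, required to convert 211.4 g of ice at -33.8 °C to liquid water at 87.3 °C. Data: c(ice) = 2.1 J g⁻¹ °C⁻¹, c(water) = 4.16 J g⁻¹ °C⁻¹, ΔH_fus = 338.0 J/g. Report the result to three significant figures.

q1 (heat ice -33.8→0.0 °C): 211.4 × 2.1 × 33.8 = 15005 J
q2 (melt at 0 °C): 211.4 × 338.0 = 71453 J
q3 (heat water 0.0→87.3 °C): 211.4 × 4.16 × 87.3 = 76774 J
Total: 15005 + 71453 + 76774 = 163232 J = 163 kJ

q = 163 kJ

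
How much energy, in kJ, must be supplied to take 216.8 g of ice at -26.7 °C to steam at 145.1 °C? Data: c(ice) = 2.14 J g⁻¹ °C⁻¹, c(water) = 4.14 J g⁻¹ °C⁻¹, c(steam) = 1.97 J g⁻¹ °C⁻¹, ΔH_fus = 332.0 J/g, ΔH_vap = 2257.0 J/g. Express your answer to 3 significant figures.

q1 (heat ice -26.7→0.0 °C): 216.8 × 2.14 × 26.7 = 12388 J
q2 (melt at 0 °C): 216.8 × 332.0 = 71978 J
q3 (heat water 0.0→100.0 °C): 216.8 × 4.14 × 100.0 = 89755 J
q4 (vaporize at 100 °C): 216.8 × 2257.0 = 489318 J
q5 (heat steam 100.0→145.1 °C): 216.8 × 1.97 × 45.1 = 19262 J
Total: 12388 + 71978 + 89755 + 489318 + 19262 = 682701 J = 683 kJ

q = 683 kJ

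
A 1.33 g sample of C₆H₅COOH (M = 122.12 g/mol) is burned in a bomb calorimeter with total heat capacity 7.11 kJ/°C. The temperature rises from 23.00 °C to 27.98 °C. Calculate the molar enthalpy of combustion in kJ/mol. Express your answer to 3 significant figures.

ΔT = 27.98 − 23.00 = 4.98 °C
q_cal = C_cal × ΔT = 7.11 × 4.98 = 35.4078 kJ
n = 1.33 / 122.12 = 0.01089 mol
q_rxn = −q_cal = -35.4078 kJ
ΔH = -35.4078 / 0.01089 = -3251 kJ/mol

ΔH = -3250 kJ/mol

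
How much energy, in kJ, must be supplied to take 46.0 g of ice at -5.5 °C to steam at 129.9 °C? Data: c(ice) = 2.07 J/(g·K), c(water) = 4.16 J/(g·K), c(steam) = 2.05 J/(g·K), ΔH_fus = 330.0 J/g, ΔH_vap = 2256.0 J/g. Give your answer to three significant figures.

q = 141 kJ

q1 (heat ice -5.5→0.0 °C): 46.0 × 2.07 × 5.5 = 524 J
q2 (melt at 0 °C): 46.0 × 330.0 = 15180 J
q3 (heat water 0.0→100.0 °C): 46.0 × 4.16 × 100.0 = 19136 J
q4 (vaporize at 100 °C): 46.0 × 2256.0 = 103776 J
q5 (heat steam 100.0→129.9 °C): 46.0 × 2.05 × 29.9 = 2820 J
Total: 524 + 15180 + 19136 + 103776 + 2820 = 141436 J = 141 kJ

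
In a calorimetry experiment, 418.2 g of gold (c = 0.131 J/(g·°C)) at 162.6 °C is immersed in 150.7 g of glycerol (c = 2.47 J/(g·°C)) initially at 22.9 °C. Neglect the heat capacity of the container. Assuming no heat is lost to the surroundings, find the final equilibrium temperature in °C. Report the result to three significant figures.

Heat lost by gold = heat gained by glycerol.
(418.2)(0.131)(162.6 − T) = (150.7)(2.47)(T − 22.9)
54.7842 (162.6 − T) = 372.229 (T − 22.9)
8907.9 − 54.7842 T = 372.229 T − 8524.0
17431.9 = 427.0132 T
T = 40.82 °C

T_f = 40.8 °C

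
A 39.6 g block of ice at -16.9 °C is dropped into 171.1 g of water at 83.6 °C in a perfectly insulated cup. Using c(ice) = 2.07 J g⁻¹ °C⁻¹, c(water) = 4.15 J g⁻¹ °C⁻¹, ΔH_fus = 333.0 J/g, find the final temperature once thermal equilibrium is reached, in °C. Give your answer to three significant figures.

T_f = 51.2 °C

Heat to bring ice to 0 °C and melt it: q₁ = 39.6×2.07×16.9 + 39.6×333.0 = 14572 J
Heat the water can supply cooling to 0 °C: 171.1×4.15×83.6 = 59361.4 J > q₁, so all ice melts.
Energy balance: 171.1×4.15×(83.6 − T) = 14572 + 39.6×4.15×(T − 0)
710.065(83.6 − T) = 14572 + 164.34 T
59361.4 − 14572 = 874.405 T
T = 44789.4 / 874.405 = 51.22 °C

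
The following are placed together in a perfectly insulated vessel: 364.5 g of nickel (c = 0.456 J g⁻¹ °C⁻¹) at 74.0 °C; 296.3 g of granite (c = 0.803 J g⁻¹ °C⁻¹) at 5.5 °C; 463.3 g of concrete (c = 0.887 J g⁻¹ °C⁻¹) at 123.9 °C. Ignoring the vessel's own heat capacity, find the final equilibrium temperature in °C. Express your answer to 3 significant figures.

T_f = 79.2 °C

Σ mᵢcᵢ(T − Tᵢ) = 0  ⇒  T = Σ mᵢcᵢTᵢ / Σ mᵢcᵢ
Σ mᵢcᵢ = 364.5×0.456 + 296.3×0.803 + 463.3×0.887 = 815.0880
Σ mᵢcᵢTᵢ = 166.212×74.0 + 237.9289×5.5 + 410.9471×123.9 = 64525
T = 64525 / 815.0880 = 79.16 °C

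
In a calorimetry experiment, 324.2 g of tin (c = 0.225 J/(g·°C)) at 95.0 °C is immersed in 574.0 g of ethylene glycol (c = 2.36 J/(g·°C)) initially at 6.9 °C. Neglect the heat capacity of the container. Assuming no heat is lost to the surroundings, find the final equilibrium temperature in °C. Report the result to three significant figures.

Heat lost by tin = heat gained by ethylene glycol.
(324.2)(0.225)(95.0 − T) = (574.0)(2.36)(T − 6.9)
72.945 (95.0 − T) = 1354.64 (T − 6.9)
6929.8 − 72.945 T = 1354.64 T − 9347.0
16276.8 = 1427.585 T
T = 11.40 °C

T_f = 11.4 °C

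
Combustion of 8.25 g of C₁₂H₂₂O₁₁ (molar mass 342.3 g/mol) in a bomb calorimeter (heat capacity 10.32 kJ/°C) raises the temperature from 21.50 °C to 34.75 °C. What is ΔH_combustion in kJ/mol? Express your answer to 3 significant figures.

ΔH = -5670 kJ/mol

ΔT = 34.75 − 21.50 = 13.25 °C
q_cal = C_cal × ΔT = 10.32 × 13.25 = 136.74 kJ
n = 8.25 / 342.3 = 0.02410 mol
q_rxn = −q_cal = -136.74 kJ
ΔH = -136.74 / 0.02410 = -5674 kJ/mol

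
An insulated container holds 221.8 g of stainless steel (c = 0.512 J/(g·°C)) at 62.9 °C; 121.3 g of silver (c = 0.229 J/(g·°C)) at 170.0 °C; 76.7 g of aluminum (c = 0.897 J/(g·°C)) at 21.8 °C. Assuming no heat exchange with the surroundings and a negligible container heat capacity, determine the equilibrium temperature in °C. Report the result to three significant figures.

Σ mᵢcᵢ(T − Tᵢ) = 0  ⇒  T = Σ mᵢcᵢTᵢ / Σ mᵢcᵢ
Σ mᵢcᵢ = 221.8×0.512 + 121.3×0.229 + 76.7×0.897 = 210.1392
Σ mᵢcᵢTᵢ = 113.5616×62.9 + 27.7777×170.0 + 68.7999×21.8 = 13365
T = 13365 / 210.1392 = 63.60 °C

T_f = 63.6 °C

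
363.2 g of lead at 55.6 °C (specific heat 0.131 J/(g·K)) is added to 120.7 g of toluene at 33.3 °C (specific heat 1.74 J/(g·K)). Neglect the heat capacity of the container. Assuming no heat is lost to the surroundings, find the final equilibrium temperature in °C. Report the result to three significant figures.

Heat lost by lead = heat gained by toluene.
(363.2)(0.131)(55.6 − T) = (120.7)(1.74)(T − 33.3)
47.5792 (55.6 − T) = 210.018 (T − 33.3)
2645.4 − 47.5792 T = 210.018 T − 6993.6
9639.0 = 257.5972 T
T = 37.42 °C

T_f = 37.4 °C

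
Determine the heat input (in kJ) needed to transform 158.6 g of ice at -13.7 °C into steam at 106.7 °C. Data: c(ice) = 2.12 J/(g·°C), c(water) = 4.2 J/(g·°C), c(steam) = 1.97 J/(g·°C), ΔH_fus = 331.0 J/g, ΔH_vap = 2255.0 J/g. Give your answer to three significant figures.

q1 (heat ice -13.7→0.0 °C): 158.6 × 2.12 × 13.7 = 4606 J
q2 (melt at 0 °C): 158.6 × 331.0 = 52497 J
q3 (heat water 0.0→100.0 °C): 158.6 × 4.2 × 100.0 = 66612 J
q4 (vaporize at 100 °C): 158.6 × 2255.0 = 357643 J
q5 (heat steam 100.0→106.7 °C): 158.6 × 1.97 × 6.7 = 2093 J
Total: 4606 + 52497 + 66612 + 357643 + 2093 = 483451 J = 483 kJ

q = 483 kJ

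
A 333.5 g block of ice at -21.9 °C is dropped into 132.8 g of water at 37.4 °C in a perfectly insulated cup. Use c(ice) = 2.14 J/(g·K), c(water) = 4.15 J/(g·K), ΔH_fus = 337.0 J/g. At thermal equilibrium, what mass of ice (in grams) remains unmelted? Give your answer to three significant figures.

Heat to warm all ice to 0 °C: 333.5×2.14×21.9 = 15630 J
Heat released by water cooling to 0 °C: 132.8×4.15×37.4 = 20612 J
20612 J < 15630 + 333.5×337.0 = 128019.5 J, so not all ice melts; final T = 0 °C.
Heat left for melting: 20612 − 15630 = 4982 J
Mass melted = 4982 / 337.0 = 14.78 g
Ice remaining = 333.5 − 14.78 = 318.72 g

m_ice remaining = 319 g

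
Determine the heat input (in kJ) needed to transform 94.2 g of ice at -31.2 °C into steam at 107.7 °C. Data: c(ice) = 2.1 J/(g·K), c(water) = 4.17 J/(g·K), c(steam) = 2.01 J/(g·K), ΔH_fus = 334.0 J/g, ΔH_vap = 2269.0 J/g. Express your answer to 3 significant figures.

q = 292 kJ

q1 (heat ice -31.2→0.0 °C): 94.2 × 2.1 × 31.2 = 6172 J
q2 (melt at 0 °C): 94.2 × 334.0 = 31463 J
q3 (heat water 0.0→100.0 °C): 94.2 × 4.17 × 100.0 = 39281 J
q4 (vaporize at 100 °C): 94.2 × 2269.0 = 213740 J
q5 (heat steam 100.0→107.7 °C): 94.2 × 2.01 × 7.7 = 1458 J
Total: 6172 + 31463 + 39281 + 213740 + 1458 = 292114 J = 292 kJ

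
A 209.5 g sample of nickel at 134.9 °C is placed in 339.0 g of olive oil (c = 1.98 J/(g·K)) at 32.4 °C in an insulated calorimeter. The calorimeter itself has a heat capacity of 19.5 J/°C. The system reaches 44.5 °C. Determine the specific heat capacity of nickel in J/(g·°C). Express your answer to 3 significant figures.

q_gained = (339.0 × 1.98 + 19.5) × (44.5 − 32.4) = 8358 J
q_lost = 209.5 × c × (134.9 − 44.5) = 18938.8 c
Set equal: c = 8358 / 18938.8 = 0.441 J/(g·°C)

c = 0.441 J/(g·°C)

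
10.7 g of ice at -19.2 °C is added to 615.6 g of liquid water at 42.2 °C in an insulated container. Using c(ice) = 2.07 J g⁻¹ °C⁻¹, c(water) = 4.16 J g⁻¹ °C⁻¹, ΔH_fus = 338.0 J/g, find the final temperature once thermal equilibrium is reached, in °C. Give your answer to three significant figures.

T_f = 39.9 °C

Heat to bring ice to 0 °C and melt it: q₁ = 10.7×2.07×19.2 + 10.7×338.0 = 4041.9 J
Heat the water can supply cooling to 0 °C: 615.6×4.16×42.2 = 108070 J > q₁, so all ice melts.
Energy balance: 615.6×4.16×(42.2 − T) = 4041.9 + 10.7×4.16×(T − 0)
2560.896(42.2 − T) = 4041.9 + 44.512 T
108070 − 4041.9 = 2605.408 T
T = 104028.1 / 2605.408 = 39.93 °C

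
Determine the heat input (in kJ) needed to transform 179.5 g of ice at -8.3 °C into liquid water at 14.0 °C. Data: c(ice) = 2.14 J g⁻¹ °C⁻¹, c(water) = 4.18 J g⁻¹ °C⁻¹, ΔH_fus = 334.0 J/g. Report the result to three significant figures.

q1 (heat ice -8.3→0.0 °C): 179.5 × 2.14 × 8.3 = 3188 J
q2 (melt at 0 °C): 179.5 × 334.0 = 59953 J
q3 (heat water 0.0→14.0 °C): 179.5 × 4.18 × 14.0 = 10504 J
Total: 3188 + 59953 + 10504 = 73645 J = 73.6 kJ

q = 73.6 kJ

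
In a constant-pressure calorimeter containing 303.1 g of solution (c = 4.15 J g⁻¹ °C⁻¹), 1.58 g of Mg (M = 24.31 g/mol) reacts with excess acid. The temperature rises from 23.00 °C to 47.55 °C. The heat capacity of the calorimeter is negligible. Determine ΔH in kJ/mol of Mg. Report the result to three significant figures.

|ΔT| = |47.55 − 23.00| = 24.55 °C
|q_surr| = (303.1 × 4.15) × 24.55 = 1257.865 × 24.55 = 30880 J
n(Mg) = 1.58 / 24.31 = 0.06499 mol
Temperature rose, so q_rxn = −|q_surr| = -30.88 kJ
ΔH = q_rxn / n = -475.2 kJ/mol

ΔH = -475 kJ/mol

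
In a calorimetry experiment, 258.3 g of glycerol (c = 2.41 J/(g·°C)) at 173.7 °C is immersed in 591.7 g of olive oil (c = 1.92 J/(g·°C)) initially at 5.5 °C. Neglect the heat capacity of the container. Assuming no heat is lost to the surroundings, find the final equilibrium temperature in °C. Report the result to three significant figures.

T_f = 65.0 °C

Heat lost by glycerol = heat gained by olive oil.
(258.3)(2.41)(173.7 − T) = (591.7)(1.92)(T − 5.5)
622.503 (173.7 − T) = 1136.064 (T − 5.5)
108130 − 622.503 T = 1136.064 T − 6248.4
114378.4 = 1758.567 T
T = 65.04 °C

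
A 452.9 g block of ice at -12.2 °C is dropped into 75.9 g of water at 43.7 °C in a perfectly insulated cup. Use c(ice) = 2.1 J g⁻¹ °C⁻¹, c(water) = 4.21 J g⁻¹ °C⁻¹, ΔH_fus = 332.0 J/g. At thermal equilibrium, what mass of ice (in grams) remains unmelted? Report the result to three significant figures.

Heat to warm all ice to 0 °C: 452.9×2.1×12.2 = 11603 J
Heat released by water cooling to 0 °C: 75.9×4.21×43.7 = 13964 J
13964 J < 11603 + 452.9×332.0 = 161965.8 J, so not all ice melts; final T = 0 °C.
Heat left for melting: 13964 − 11603 = 2361 J
Mass melted = 2361 / 332.0 = 7.111 g
Ice remaining = 452.9 − 7.111 = 445.789 g

m_ice remaining = 446 g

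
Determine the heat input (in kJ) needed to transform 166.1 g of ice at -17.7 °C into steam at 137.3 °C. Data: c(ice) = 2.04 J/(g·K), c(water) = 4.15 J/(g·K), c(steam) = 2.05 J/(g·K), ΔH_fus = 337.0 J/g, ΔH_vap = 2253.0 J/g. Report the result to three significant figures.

q = 518 kJ

q1 (heat ice -17.7→0.0 °C): 166.1 × 2.04 × 17.7 = 5998 J
q2 (melt at 0 °C): 166.1 × 337.0 = 55976 J
q3 (heat water 0.0→100.0 °C): 166.1 × 4.15 × 100.0 = 68932 J
q4 (vaporize at 100 °C): 166.1 × 2253.0 = 374223 J
q5 (heat steam 100.0→137.3 °C): 166.1 × 2.05 × 37.3 = 12701 J
Total: 5998 + 55976 + 68932 + 374223 + 12701 = 517830 J = 518 kJ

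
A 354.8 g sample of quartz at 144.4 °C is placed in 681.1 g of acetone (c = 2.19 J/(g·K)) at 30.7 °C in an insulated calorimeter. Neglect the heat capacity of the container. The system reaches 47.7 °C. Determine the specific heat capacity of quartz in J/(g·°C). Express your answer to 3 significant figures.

c = 0.739 J/(g·°C)

q_gained = (681.1 × 2.19) × (47.7 − 30.7) = 25360 J
q_lost = 354.8 × c × (144.4 − 47.7) = 34309.16 c
Set equal: c = 25360 / 34309.16 = 0.739 J/(g·°C)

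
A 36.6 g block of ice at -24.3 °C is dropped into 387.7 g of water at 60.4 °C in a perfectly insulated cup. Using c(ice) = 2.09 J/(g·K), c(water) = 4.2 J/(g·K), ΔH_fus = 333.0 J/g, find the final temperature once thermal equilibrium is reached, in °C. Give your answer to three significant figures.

Heat to bring ice to 0 °C and melt it: q₁ = 36.6×2.09×24.3 + 36.6×333.0 = 14047 J
Heat the water can supply cooling to 0 °C: 387.7×4.2×60.4 = 98351.7 J > q₁, so all ice melts.
Energy balance: 387.7×4.2×(60.4 − T) = 14047 + 36.6×4.2×(T − 0)
1628.34(60.4 − T) = 14047 + 153.72 T
98351.7 − 14047 = 1782.06 T
T = 84304.7 / 1782.06 = 47.31 °C

T_f = 47.3 °C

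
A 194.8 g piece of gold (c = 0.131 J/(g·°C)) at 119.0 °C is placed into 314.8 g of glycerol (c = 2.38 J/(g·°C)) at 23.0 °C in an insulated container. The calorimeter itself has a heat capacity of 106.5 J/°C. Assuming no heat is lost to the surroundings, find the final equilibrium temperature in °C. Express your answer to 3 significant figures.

T_f = 25.8 °C

Heat lost by gold = heat gained by glycerol + calorimeter.
(194.8)(0.131)(119.0 − T) = [(314.8)(2.38) + 106.5](T − 23.0)
25.5188 (119.0 − T) = 855.724 (T − 23.0)
3036.7 − 25.5188 T = 855.724 T − 19682
22718.7 = 881.2428 T
T = 25.78 °C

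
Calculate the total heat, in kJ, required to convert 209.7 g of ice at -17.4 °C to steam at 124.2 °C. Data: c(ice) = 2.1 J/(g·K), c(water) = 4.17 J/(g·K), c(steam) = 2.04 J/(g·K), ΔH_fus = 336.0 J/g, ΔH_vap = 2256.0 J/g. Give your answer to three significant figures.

q1 (heat ice -17.4→0.0 °C): 209.7 × 2.1 × 17.4 = 7662 J
q2 (melt at 0 °C): 209.7 × 336.0 = 70459 J
q3 (heat water 0.0→100.0 °C): 209.7 × 4.17 × 100.0 = 87445 J
q4 (vaporize at 100 °C): 209.7 × 2256.0 = 473083 J
q5 (heat steam 100.0→124.2 °C): 209.7 × 2.04 × 24.2 = 10352 J
Total: 7662 + 70459 + 87445 + 473083 + 10352 = 649001 J = 649 kJ

q = 649 kJ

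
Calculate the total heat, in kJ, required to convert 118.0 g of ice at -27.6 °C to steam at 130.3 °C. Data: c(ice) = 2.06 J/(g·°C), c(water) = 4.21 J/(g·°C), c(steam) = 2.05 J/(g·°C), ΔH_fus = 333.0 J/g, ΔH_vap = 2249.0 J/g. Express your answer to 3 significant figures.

q1 (heat ice -27.6→0.0 °C): 118.0 × 2.06 × 27.6 = 6709 J
q2 (melt at 0 °C): 118.0 × 333.0 = 39294 J
q3 (heat water 0.0→100.0 °C): 118.0 × 4.21 × 100.0 = 49678 J
q4 (vaporize at 100 °C): 118.0 × 2249.0 = 265382 J
q5 (heat steam 100.0→130.3 °C): 118.0 × 2.05 × 30.3 = 7330 J
Total: 6709 + 39294 + 49678 + 265382 + 7330 = 368393 J = 368 kJ

q = 368 kJ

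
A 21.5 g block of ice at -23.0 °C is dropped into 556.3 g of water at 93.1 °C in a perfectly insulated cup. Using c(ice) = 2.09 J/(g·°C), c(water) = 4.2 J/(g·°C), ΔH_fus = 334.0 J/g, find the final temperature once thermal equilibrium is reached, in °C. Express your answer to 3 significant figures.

T_f = 86.3 °C

Heat to bring ice to 0 °C and melt it: q₁ = 21.5×2.09×23.0 + 21.5×334.0 = 8214.5 J
Heat the water can supply cooling to 0 °C: 556.3×4.2×93.1 = 217524 J > q₁, so all ice melts.
Energy balance: 556.3×4.2×(93.1 − T) = 8214.5 + 21.5×4.2×(T − 0)
2336.46(93.1 − T) = 8214.5 + 90.3 T
217524 − 8214.5 = 2426.76 T
T = 209309.5 / 2426.76 = 86.25 °C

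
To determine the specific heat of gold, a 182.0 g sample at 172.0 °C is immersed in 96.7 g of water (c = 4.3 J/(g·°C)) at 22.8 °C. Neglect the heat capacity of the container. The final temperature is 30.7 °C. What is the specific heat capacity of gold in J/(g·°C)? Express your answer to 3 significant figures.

c = 0.128 J/(g·°C)

q_gained = (96.7 × 4.3) × (30.7 − 22.8) = 3285 J
q_lost = 182.0 × c × (172.0 − 30.7) = 25716.6 c
Set equal: c = 3285 / 25716.6 = 0.128 J/(g·°C)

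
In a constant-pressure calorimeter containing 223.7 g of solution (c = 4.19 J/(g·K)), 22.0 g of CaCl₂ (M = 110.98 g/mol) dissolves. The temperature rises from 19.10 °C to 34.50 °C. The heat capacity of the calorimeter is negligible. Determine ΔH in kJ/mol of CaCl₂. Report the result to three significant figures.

|ΔT| = |34.50 − 19.10| = 15.40 °C
|q_surr| = (223.7 × 4.19) × 15.40 = 937.303 × 15.40 = 14430 J
n(CaCl₂) = 22.0 / 110.98 = 0.1982 mol
Temperature rose, so q_rxn = −|q_surr| = -14.43 kJ
ΔH = q_rxn / n = -72.81 kJ/mol

ΔH = -72.8 kJ/mol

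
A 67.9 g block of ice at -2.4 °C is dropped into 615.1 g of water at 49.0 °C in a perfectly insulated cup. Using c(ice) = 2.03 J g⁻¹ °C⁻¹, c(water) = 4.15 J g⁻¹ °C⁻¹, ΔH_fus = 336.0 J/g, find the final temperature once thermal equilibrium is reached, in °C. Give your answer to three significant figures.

T_f = 36.0 °C

Heat to bring ice to 0 °C and melt it: q₁ = 67.9×2.03×2.4 + 67.9×336.0 = 23145 J
Heat the water can supply cooling to 0 °C: 615.1×4.15×49.0 = 125081 J > q₁, so all ice melts.
Energy balance: 615.1×4.15×(49.0 − T) = 23145 + 67.9×4.15×(T − 0)
2552.665(49.0 − T) = 23145 + 281.785 T
125081 − 23145 = 2834.450 T
T = 101936 / 2834.450 = 35.96 °C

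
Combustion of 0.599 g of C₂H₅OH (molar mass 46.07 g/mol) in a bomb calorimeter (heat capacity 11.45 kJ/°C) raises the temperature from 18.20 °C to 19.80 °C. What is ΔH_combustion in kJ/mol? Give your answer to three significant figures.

ΔH = -1410 kJ/mol

ΔT = 19.80 − 18.20 = 1.60 °C
q_cal = C_cal × ΔT = 11.45 × 1.60 = 18.32 kJ
n = 0.599 / 46.07 = 0.01300 mol
q_rxn = −q_cal = -18.32 kJ
ΔH = -18.32 / 0.01300 = -1409 kJ/mol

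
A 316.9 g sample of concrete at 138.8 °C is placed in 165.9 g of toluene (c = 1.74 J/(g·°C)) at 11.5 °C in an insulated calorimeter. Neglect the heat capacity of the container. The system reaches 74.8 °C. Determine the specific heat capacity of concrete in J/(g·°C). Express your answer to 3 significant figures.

c = 0.901 J/(g·°C)

q_gained = (165.9 × 1.74) × (74.8 − 11.5) = 18270 J
q_lost = 316.9 × c × (138.8 − 74.8) = 20281.6 c
Set equal: c = 18270 / 20281.6 = 0.901 J/(g·°C)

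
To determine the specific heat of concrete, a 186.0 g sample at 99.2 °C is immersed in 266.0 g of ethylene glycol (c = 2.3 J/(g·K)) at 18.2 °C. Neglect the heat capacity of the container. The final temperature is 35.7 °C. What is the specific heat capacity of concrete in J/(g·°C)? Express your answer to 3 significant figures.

c = 0.906 J/(g·°C)

q_gained = (266.0 × 2.3) × (35.7 − 18.2) = 10706.5 J
q_lost = 186.0 × c × (99.2 − 35.7) = 11811 c
Set equal: c = 10706.5 / 11811 = 0.906 J/(g·°C)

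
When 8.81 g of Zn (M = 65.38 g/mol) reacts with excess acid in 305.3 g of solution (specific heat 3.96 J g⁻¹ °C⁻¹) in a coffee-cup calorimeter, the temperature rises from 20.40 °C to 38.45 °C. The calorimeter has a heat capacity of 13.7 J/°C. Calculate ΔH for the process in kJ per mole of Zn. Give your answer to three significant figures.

|ΔT| = |38.45 − 20.40| = 18.05 °C
|q_surr| = (305.3 × 3.96 + 13.7) × 18.05 = 1222.688 × 18.05 = 22070 J
n(Zn) = 8.81 / 65.38 = 0.1348 mol
Temperature rose, so q_rxn = −|q_surr| = -22.07 kJ
ΔH = q_rxn / n = -163.7 kJ/mol

ΔH = -164 kJ/mol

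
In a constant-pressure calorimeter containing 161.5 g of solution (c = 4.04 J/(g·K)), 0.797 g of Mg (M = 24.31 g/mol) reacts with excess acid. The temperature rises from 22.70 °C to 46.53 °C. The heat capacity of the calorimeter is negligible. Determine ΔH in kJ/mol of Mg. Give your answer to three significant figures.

ΔH = -474 kJ/mol

|ΔT| = |46.53 − 22.70| = 23.83 °C
|q_surr| = (161.5 × 4.04) × 23.83 = 652.46 × 23.83 = 15550 J
n(Mg) = 0.797 / 24.31 = 0.03278 mol
Temperature rose, so q_rxn = −|q_surr| = -15.55 kJ
ΔH = q_rxn / n = -474.4 kJ/mol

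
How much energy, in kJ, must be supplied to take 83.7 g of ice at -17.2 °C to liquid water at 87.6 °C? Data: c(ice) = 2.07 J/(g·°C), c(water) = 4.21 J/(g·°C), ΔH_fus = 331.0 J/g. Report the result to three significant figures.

q1 (heat ice -17.2→0.0 °C): 83.7 × 2.07 × 17.2 = 2980 J
q2 (melt at 0 °C): 83.7 × 331.0 = 27705 J
q3 (heat water 0.0→87.6 °C): 83.7 × 4.21 × 87.6 = 30868 J
Total: 2980 + 27705 + 30868 = 61553 J = 61.6 kJ

q = 61.6 kJ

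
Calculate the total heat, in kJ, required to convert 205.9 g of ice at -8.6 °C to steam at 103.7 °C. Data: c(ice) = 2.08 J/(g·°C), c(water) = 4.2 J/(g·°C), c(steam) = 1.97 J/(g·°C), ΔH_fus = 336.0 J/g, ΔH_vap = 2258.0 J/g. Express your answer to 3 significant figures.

q = 626 kJ

q1 (heat ice -8.6→0.0 °C): 205.9 × 2.08 × 8.6 = 3683 J
q2 (melt at 0 °C): 205.9 × 336.0 = 69182 J
q3 (heat water 0.0→100.0 °C): 205.9 × 4.2 × 100.0 = 86478 J
q4 (vaporize at 100 °C): 205.9 × 2258.0 = 464922 J
q5 (heat steam 100.0→103.7 °C): 205.9 × 1.97 × 3.7 = 1501 J
Total: 3683 + 69182 + 86478 + 464922 + 1501 = 625766 J = 626 kJ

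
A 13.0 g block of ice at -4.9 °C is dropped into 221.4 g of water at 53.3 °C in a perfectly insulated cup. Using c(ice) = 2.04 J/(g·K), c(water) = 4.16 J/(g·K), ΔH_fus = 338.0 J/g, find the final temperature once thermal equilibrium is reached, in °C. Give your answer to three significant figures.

T_f = 45.7 °C

Heat to bring ice to 0 °C and melt it: q₁ = 13.0×2.04×4.9 + 13.0×338.0 = 4523.9 J
Heat the water can supply cooling to 0 °C: 221.4×4.16×53.3 = 49090.6 J > q₁, so all ice melts.
Energy balance: 221.4×4.16×(53.3 − T) = 4523.9 + 13.0×4.16×(T − 0)
921.024(53.3 − T) = 4523.9 + 54.08 T
49090.6 − 4523.9 = 975.104 T
T = 44566.7 / 975.104 = 45.70 °C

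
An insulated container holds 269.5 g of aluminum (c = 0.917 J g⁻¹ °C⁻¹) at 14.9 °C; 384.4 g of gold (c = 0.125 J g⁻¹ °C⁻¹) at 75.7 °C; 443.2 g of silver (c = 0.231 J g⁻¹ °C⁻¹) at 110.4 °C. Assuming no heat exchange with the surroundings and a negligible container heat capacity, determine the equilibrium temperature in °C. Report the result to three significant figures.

T_f = 46.8 °C

Σ mᵢcᵢ(T − Tᵢ) = 0  ⇒  T = Σ mᵢcᵢTᵢ / Σ mᵢcᵢ
Σ mᵢcᵢ = 269.5×0.917 + 384.4×0.125 + 443.2×0.231 = 397.5607
Σ mᵢcᵢTᵢ = 247.1315×14.9 + 48.05×75.7 + 102.3792×110.4 = 18622
T = 18622 / 397.5607 = 46.84 °C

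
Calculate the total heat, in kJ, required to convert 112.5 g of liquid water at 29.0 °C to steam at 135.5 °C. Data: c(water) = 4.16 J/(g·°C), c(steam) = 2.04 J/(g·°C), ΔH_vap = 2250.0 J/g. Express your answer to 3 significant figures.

q = 295 kJ

q1 (heat water 29.0→100.0 °C): 112.5 × 4.16 × 71.0 = 33228 J
q2 (vaporize at 100 °C): 112.5 × 2250.0 = 253125 J
q3 (heat steam 100.0→135.5 °C): 112.5 × 2.04 × 35.5 = 8147 J
Total: 33228 + 253125 + 8147 = 294500 J = 295 kJ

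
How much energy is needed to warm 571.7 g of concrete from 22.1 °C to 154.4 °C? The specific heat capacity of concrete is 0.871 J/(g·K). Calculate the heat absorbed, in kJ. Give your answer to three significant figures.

q = m c ΔT = 571.7 × 0.871 × (154.4 − 22.1)
q = 571.7 × 0.871 × 132.3 = 65880 J = 65.9 kJ

q = 65.9 kJ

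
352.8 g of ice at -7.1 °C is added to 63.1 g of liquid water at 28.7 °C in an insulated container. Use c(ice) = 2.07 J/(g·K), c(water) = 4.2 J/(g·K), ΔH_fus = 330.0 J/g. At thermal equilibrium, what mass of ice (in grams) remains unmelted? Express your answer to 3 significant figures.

Heat to warm all ice to 0 °C: 352.8×2.07×7.1 = 5185.1 J
Heat released by water cooling to 0 °C: 63.1×4.2×28.7 = 7606.1 J
7606.1 J < 5185.1 + 352.8×330.0 = 121609.1 J, so not all ice melts; final T = 0 °C.
Heat left for melting: 7606.1 − 5185.1 = 2421.0 J
Mass melted = 2421.0 / 330.0 = 7.336 g
Ice remaining = 352.8 − 7.336 = 345.464 g

m_ice remaining = 345 g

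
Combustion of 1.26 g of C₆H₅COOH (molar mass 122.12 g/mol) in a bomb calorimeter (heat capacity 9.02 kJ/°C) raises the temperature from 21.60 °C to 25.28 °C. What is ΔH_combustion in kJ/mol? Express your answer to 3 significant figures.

ΔT = 25.28 − 21.60 = 3.68 °C
q_cal = C_cal × ΔT = 9.02 × 3.68 = 33.1936 kJ
n = 1.26 / 122.12 = 0.01032 mol
q_rxn = −q_cal = -33.1936 kJ
ΔH = -33.1936 / 0.01032 = -3216 kJ/mol

ΔH = -3220 kJ/mol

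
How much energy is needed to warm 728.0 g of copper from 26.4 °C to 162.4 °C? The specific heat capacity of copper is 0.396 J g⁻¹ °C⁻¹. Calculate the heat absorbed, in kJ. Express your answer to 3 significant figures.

q = m c ΔT = 728.0 × 0.396 × (162.4 − 26.4)
q = 728.0 × 0.396 × 136.0 = 39210 J = 39.2 kJ

q = 39.2 kJ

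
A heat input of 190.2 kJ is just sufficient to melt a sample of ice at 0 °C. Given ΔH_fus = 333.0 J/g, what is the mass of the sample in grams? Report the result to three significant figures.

m = 571 g

m = q / ΔH_fus = 190200 J / 333.0 J/g = 571 g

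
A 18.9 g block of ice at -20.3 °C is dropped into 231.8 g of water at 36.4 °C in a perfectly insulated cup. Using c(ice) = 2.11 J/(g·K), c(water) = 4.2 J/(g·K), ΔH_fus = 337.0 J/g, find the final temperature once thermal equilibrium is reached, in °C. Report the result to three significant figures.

Heat to bring ice to 0 °C and melt it: q₁ = 18.9×2.11×20.3 + 18.9×337.0 = 7178.8 J
Heat the water can supply cooling to 0 °C: 231.8×4.2×36.4 = 35437.6 J > q₁, so all ice melts.
Energy balance: 231.8×4.2×(36.4 − T) = 7178.8 + 18.9×4.2×(T − 0)
973.56(36.4 − T) = 7178.8 + 79.38 T
35437.6 − 7178.8 = 1052.94 T
T = 28258.8 / 1052.94 = 26.84 °C

T_f = 26.8 °C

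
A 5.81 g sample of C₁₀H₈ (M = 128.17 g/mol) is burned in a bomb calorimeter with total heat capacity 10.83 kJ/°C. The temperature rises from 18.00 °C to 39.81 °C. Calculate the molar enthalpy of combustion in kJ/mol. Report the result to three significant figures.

ΔT = 39.81 − 18.00 = 21.81 °C
q_cal = C_cal × ΔT = 10.83 × 21.81 = 236.2023 kJ
n = 5.81 / 128.17 = 0.04533 mol
q_rxn = −q_cal = -236.2023 kJ
ΔH = -236.2023 / 0.04533 = -5211 kJ/mol

ΔH = -5210 kJ/mol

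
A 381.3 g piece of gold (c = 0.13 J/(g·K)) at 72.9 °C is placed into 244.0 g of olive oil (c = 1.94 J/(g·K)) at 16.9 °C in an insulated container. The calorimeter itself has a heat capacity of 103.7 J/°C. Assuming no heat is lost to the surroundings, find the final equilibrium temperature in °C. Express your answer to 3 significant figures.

Heat lost by gold = heat gained by olive oil + calorimeter.
(381.3)(0.13)(72.9 − T) = [(244.0)(1.94) + 103.7](T − 16.9)
49.569 (72.9 − T) = 577.06 (T − 16.9)
3613.6 − 49.569 T = 577.06 T − 9752.3
13365.9 = 626.629 T
T = 21.33 °C

T_f = 21.3 °C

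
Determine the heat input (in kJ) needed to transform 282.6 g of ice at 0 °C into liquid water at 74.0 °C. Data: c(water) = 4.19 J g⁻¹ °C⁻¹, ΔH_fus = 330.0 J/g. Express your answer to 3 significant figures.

q1 (melt at 0 °C): 282.6 × 330.0 = 93258 J
q2 (heat water 0.0→74.0 °C): 282.6 × 4.19 × 74.0 = 87623 J
Total: 93258 + 87623 = 180881 J = 181 kJ

q = 181 kJ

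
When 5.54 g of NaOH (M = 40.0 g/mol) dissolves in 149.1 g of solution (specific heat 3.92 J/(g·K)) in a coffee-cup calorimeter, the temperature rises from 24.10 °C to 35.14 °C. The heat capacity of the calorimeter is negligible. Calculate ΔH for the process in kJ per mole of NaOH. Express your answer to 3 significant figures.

ΔH = -46.6 kJ/mol

|ΔT| = |35.14 − 24.10| = 11.04 °C
|q_surr| = (149.1 × 3.92) × 11.04 = 584.472 × 11.04 = 6453 J
n(NaOH) = 5.54 / 40.0 = 0.1385 mol
Temperature rose, so q_rxn = −|q_surr| = -6.453 kJ
ΔH = q_rxn / n = -46.59 kJ/mol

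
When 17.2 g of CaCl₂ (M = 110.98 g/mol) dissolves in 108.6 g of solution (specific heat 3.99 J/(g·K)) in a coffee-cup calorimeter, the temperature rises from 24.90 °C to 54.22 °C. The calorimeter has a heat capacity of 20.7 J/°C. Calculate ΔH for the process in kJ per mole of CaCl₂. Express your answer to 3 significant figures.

ΔH = -85.9 kJ/mol

|ΔT| = |54.22 − 24.90| = 29.32 °C
|q_surr| = (108.6 × 3.99 + 20.7) × 29.32 = 454.014 × 29.32 = 13310 J
n(CaCl₂) = 17.2 / 110.98 = 0.1550 mol
Temperature rose, so q_rxn = −|q_surr| = -13.31 kJ
ΔH = q_rxn / n = -85.87 kJ/mol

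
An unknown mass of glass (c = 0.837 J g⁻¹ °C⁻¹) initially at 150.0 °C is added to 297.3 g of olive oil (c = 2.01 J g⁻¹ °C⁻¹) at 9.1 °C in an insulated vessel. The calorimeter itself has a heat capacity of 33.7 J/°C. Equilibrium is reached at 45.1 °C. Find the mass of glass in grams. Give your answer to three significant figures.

m = 259 g

q_gained = (297.3 × 2.01 + 33.7) × (45.1 − 9.1) = 22730 J
q_lost = m × 0.837 × (150.0 − 45.1) = 87.8013 m
m = 22730 / 87.8013 = 259 g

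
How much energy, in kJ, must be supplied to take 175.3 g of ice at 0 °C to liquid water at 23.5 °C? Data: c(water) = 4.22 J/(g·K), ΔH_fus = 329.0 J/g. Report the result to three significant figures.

q1 (melt at 0 °C): 175.3 × 329.0 = 57674 J
q2 (heat water 0.0→23.5 °C): 175.3 × 4.22 × 23.5 = 17385 J
Total: 57674 + 17385 = 75059 J = 75.1 kJ

q = 75.1 kJ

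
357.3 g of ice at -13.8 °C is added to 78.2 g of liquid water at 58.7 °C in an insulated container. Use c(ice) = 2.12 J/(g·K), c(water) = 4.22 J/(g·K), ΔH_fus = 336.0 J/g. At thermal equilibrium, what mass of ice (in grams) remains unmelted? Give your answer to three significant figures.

m_ice remaining = 331 g

Heat to warm all ice to 0 °C: 357.3×2.12×13.8 = 10453 J
Heat released by water cooling to 0 °C: 78.2×4.22×58.7 = 19371 J
19371 J < 10453 + 357.3×336.0 = 130505.8 J, so not all ice melts; final T = 0 °C.
Heat left for melting: 19371 − 10453 = 8918 J
Mass melted = 8918 / 336.0 = 26.54 g
Ice remaining = 357.3 − 26.54 = 330.76 g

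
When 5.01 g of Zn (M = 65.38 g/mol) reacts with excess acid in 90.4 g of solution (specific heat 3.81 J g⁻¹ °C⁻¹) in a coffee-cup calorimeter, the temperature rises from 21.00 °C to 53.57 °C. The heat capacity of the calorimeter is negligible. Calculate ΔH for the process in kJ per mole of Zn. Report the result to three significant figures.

ΔH = -146 kJ/mol

|ΔT| = |53.57 − 21.00| = 32.57 °C
|q_surr| = (90.4 × 3.81) × 32.57 = 344.424 × 32.57 = 11220 J
n(Zn) = 5.01 / 65.38 = 0.07663 mol
Temperature rose, so q_rxn = −|q_surr| = -11.22 kJ
ΔH = q_rxn / n = -146.4 kJ/mol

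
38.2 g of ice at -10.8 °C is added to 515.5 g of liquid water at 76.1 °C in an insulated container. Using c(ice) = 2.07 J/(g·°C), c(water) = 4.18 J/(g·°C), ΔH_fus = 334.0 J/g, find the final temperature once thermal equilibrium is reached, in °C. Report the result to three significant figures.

T_f = 65.0 °C

Heat to bring ice to 0 °C and melt it: q₁ = 38.2×2.07×10.8 + 38.2×334.0 = 13613 J
Heat the water can supply cooling to 0 °C: 515.5×4.18×76.1 = 163980 J > q₁, so all ice melts.
Energy balance: 515.5×4.18×(76.1 − T) = 13613 + 38.2×4.18×(T − 0)
2154.79(76.1 − T) = 13613 + 159.676 T
163980 − 13613 = 2314.466 T
T = 150367 / 2314.466 = 64.97 °C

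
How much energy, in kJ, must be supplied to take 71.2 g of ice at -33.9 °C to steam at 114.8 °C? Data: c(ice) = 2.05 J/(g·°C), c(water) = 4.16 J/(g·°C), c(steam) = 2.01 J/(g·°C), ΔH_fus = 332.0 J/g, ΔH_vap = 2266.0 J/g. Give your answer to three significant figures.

q = 222 kJ

q1 (heat ice -33.9→0.0 °C): 71.2 × 2.05 × 33.9 = 4948 J
q2 (melt at 0 °C): 71.2 × 332.0 = 23638 J
q3 (heat water 0.0→100.0 °C): 71.2 × 4.16 × 100.0 = 29619 J
q4 (vaporize at 100 °C): 71.2 × 2266.0 = 161339 J
q5 (heat steam 100.0→114.8 °C): 71.2 × 2.01 × 14.8 = 2118 J
Total: 4948 + 23638 + 29619 + 161339 + 2118 = 221662 J = 222 kJ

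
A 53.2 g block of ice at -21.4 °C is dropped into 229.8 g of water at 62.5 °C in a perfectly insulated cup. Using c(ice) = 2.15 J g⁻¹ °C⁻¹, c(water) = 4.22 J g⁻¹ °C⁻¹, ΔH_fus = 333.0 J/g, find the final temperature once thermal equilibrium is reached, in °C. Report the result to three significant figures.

Heat to bring ice to 0 °C and melt it: q₁ = 53.2×2.15×21.4 + 53.2×333.0 = 20163 J
Heat the water can supply cooling to 0 °C: 229.8×4.22×62.5 = 60609.8 J > q₁, so all ice melts.
Energy balance: 229.8×4.22×(62.5 − T) = 20163 + 53.2×4.22×(T − 0)
969.756(62.5 − T) = 20163 + 224.504 T
60609.8 − 20163 = 1194.260 T
T = 40446.8 / 1194.260 = 33.87 °C

T_f = 33.9 °C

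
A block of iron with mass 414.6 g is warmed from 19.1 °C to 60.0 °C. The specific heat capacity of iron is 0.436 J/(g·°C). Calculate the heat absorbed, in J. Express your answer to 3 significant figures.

q = 7390 J

q = m c ΔT = 414.6 × 0.436 × (60.0 − 19.1)
q = 414.6 × 0.436 × 40.9 = 7393 J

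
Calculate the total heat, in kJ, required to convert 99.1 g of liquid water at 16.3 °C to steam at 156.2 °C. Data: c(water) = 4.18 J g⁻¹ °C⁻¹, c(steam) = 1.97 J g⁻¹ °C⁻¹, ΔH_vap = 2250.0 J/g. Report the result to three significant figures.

q1 (heat water 16.3→100.0 °C): 99.1 × 4.18 × 83.7 = 34672 J
q2 (vaporize at 100 °C): 99.1 × 2250.0 = 222975 J
q3 (heat steam 100.0→156.2 °C): 99.1 × 1.97 × 56.2 = 10972 J
Total: 34672 + 222975 + 10972 = 268619 J = 269 kJ

q = 269 kJ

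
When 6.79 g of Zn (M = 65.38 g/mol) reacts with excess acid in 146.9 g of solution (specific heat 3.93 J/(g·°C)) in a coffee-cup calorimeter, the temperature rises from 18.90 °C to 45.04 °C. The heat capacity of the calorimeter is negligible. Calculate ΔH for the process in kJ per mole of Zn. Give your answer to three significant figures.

|ΔT| = |45.04 − 18.90| = 26.14 °C
|q_surr| = (146.9 × 3.93) × 26.14 = 577.317 × 26.14 = 15090 J
n(Zn) = 6.79 / 65.38 = 0.1039 mol
Temperature rose, so q_rxn = −|q_surr| = -15.09 kJ
ΔH = q_rxn / n = -145.2 kJ/mol

ΔH = -145 kJ/mol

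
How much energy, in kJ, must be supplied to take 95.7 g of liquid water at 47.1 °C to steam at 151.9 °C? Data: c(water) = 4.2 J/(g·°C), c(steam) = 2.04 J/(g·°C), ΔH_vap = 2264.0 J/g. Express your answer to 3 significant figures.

q1 (heat water 47.1→100.0 °C): 95.7 × 4.2 × 52.9 = 21263 J
q2 (vaporize at 100 °C): 95.7 × 2264.0 = 216665 J
q3 (heat steam 100.0→151.9 °C): 95.7 × 2.04 × 51.9 = 10132 J
Total: 21263 + 216665 + 10132 = 248060 J = 248 kJ

q = 248 kJ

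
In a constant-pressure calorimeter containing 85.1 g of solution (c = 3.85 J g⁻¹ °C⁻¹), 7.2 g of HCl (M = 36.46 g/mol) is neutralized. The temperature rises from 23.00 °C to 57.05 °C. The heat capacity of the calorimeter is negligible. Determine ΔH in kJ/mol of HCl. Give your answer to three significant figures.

ΔH = -56.5 kJ/mol

|ΔT| = |57.05 − 23.00| = 34.05 °C
|q_surr| = (85.1 × 3.85) × 34.05 = 327.635 × 34.05 = 11160 J
n(HCl) = 7.2 / 36.46 = 0.1975 mol
Temperature rose, so q_rxn = −|q_surr| = -11.16 kJ
ΔH = q_rxn / n = -56.51 kJ/mol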